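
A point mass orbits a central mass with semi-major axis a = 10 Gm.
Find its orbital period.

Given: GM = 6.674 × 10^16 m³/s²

Convert to SI: a = 10 Gm = 1e+10 m.
Kepler's third law: T = 2π √(a³ / GM).
Substituting a = 1e+10 m and GM = 6.674e+16 m³/s²:
T = 2π √((1e+10)³ / 6.674e+16) s
T ≈ 2.432e+07 s = 281.5 days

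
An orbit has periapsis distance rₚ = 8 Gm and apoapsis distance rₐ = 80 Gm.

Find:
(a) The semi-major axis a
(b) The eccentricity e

Convert to SI: rₚ = 8 Gm = 8e+09 m; rₐ = 80 Gm = 8e+10 m.
(a) a = (rₚ + rₐ) / 2 = (8e+09 + 8e+10) / 2 ≈ 4.4e+10 m = 44 Gm.
(b) e = (rₐ − rₚ) / (rₐ + rₚ) = (8e+10 − 8e+09) / (8e+10 + 8e+09) ≈ 0.8182.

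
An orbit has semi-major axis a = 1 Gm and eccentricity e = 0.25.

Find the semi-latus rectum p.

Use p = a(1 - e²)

Convert to SI: a = 1 Gm = 1e+09 m.
p = a (1 − e²).
p = 1e+09 · (1 − (0.25)²) = 1e+09 · 0.9375 ≈ 9.375e+08 m = 937.5 Mm.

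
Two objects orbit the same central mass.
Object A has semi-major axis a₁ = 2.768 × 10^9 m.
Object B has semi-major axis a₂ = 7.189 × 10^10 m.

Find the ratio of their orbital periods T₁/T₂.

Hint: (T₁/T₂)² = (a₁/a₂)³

From Kepler's third law, (T₁/T₂)² = (a₁/a₂)³, so T₁/T₂ = (a₁/a₂)^(3/2).
a₁/a₂ = 2.768e+09 / 7.189e+10 = 0.0385033.
T₁/T₂ = (0.0385033)^(3/2) ≈ 0.007555.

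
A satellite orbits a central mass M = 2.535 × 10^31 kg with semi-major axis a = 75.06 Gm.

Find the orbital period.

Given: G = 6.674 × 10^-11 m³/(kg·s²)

Convert to SI: a = 75.06 Gm = 7.506e+10 m.
GM = G · M = 6.674e-11 · 2.535e+31 = 1.69186e+21 m³/s².
Kepler's third law: T = 2π √(a³ / GM).
Substituting a = 7.506e+10 m and GM = 1.69186e+21 m³/s²:
T = 2π √((7.506e+10)³ / 1.69186e+21) s
T ≈ 3.141e+06 s = 36.36 days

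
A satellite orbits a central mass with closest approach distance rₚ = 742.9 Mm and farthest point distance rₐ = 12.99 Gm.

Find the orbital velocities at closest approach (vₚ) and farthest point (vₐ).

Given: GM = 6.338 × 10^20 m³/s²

Convert to SI: rₚ = 742.9 Mm = 7.429e+08 m; rₐ = 12.99 Gm = 1.299e+10 m.
Use the vis-viva equation v² = GM(2/r − 1/a) with a = (rₚ + rₐ)/2 = (7.429e+08 + 1.299e+10)/2 = 6.86645e+09 m.
vₚ = √(GM · (2/rₚ − 1/a)) = √(6.338e+20 · (2/7.429e+08 − 1/6.86645e+09)) m/s ≈ 1.27e+06 m/s = 1270 km/s.
vₐ = √(GM · (2/rₐ − 1/a)) = √(6.338e+20 · (2/1.299e+10 − 1/6.86645e+09)) m/s ≈ 7.266e+04 m/s = 72.66 km/s.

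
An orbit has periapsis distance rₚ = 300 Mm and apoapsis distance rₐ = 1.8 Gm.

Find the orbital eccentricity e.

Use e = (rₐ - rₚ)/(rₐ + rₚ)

Convert to SI: rₚ = 300 Mm = 3e+08 m; rₐ = 1.8 Gm = 1.8e+09 m.
e = (rₐ − rₚ) / (rₐ + rₚ).
e = (1.8e+09 − 3e+08) / (1.8e+09 + 3e+08) = 1.5e+09 / 2.1e+09 ≈ 0.7143.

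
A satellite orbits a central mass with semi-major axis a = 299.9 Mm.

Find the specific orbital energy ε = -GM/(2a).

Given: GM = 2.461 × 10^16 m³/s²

Convert to SI: a = 299.9 Mm = 2.999e+08 m.
ε = −GM / (2a).
ε = −2.461e+16 / (2 · 2.999e+08) J/kg ≈ -4.103e+07 J/kg = -41.03 MJ/kg.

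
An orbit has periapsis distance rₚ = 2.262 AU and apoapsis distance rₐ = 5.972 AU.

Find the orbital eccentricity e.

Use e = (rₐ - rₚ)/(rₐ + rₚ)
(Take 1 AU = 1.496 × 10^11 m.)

Convert to SI: rₚ = 2.262 AU = 3.38395e+11 m; rₐ = 5.972 AU = 8.93411e+11 m.
e = (rₐ − rₚ) / (rₐ + rₚ).
e = (8.93411e+11 − 3.38395e+11) / (8.93411e+11 + 3.38395e+11) = 5.55016e+11 / 1.23181e+12 ≈ 0.4506.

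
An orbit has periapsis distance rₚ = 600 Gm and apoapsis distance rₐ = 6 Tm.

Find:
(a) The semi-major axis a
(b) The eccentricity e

Convert to SI: rₚ = 600 Gm = 6e+11 m; rₐ = 6 Tm = 6e+12 m.
(a) a = (rₚ + rₐ) / 2 = (6e+11 + 6e+12) / 2 ≈ 3.3e+12 m = 3.3 Tm.
(b) e = (rₐ − rₚ) / (rₐ + rₚ) = (6e+12 − 6e+11) / (6e+12 + 6e+11) ≈ 0.8182.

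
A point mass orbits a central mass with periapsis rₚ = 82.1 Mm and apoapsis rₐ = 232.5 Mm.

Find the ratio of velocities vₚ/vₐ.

Convert to SI: rₚ = 82.1 Mm = 8.21e+07 m; rₐ = 232.5 Mm = 2.325e+08 m.
Conservation of angular momentum gives rₚvₚ = rₐvₐ, so vₚ/vₐ = rₐ/rₚ.
vₚ/vₐ = 2.325e+08 / 8.21e+07 ≈ 2.832.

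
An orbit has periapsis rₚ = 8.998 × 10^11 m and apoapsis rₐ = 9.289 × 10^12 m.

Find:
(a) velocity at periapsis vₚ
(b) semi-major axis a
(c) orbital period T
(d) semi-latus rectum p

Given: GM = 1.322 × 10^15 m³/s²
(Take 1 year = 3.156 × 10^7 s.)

(a) With a = (rₚ + rₐ)/2 = 5.0944e+12 m, vₚ = √(GM (2/rₚ − 1/a)) = √(1.322e+15 · (2/8.998e+11 − 1/5.0944e+12)) m/s ≈ 51.76 m/s
(b) a = (rₚ + rₐ)/2 = (8.998e+11 + 9.289e+12)/2 ≈ 5.094e+12 m
(c) With a = (rₚ + rₐ)/2 = 5.0944e+12 m, T = 2π √(a³/GM) = 2π √((5.0944e+12)³/1.322e+15) s ≈ 1.987e+12 s
(d) From a = (rₚ + rₐ)/2 = 5.0944e+12 m and e = (rₐ − rₚ)/(rₐ + rₚ) = 0.823375, p = a(1 − e²) = 5.0944e+12 · (1 − (0.823375)²) ≈ 1.641e+12 m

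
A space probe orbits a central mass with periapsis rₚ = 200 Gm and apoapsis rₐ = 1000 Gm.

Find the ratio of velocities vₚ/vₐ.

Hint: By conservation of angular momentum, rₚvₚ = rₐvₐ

Convert to SI: rₚ = 200 Gm = 2e+11 m; rₐ = 1000 Gm = 1e+12 m.
Conservation of angular momentum gives rₚvₚ = rₐvₐ, so vₚ/vₐ = rₐ/rₚ.
vₚ/vₐ = 1e+12 / 2e+11 ≈ 5.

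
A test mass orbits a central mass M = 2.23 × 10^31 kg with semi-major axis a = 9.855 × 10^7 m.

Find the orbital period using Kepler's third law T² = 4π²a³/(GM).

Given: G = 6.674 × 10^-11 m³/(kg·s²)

GM = G · M = 6.674e-11 · 2.23e+31 = 1.4883e+21 m³/s².
Kepler's third law: T = 2π √(a³ / GM).
Substituting a = 9.855e+07 m and GM = 1.4883e+21 m³/s²:
T = 2π √((9.855e+07)³ / 1.4883e+21) s
T ≈ 159.3 s = 2.656 minutes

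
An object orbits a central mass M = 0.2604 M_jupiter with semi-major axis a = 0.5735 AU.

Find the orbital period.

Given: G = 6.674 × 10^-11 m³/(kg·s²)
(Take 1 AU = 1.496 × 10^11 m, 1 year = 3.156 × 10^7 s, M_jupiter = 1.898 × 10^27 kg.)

Convert to SI: a = 0.5735 AU = 8.57956e+10 m; M = 0.2604 M_jupiter = 4.94239e+26 kg.
GM = G · M = 6.674e-11 · 4.94239e+26 = 3.29855e+16 m³/s².
Kepler's third law: T = 2π √(a³ / GM).
Substituting a = 8.57956e+10 m and GM = 3.29855e+16 m³/s²:
T = 2π √((8.57956e+10)³ / 3.29855e+16) s
T ≈ 8.694e+08 s = 27.55 years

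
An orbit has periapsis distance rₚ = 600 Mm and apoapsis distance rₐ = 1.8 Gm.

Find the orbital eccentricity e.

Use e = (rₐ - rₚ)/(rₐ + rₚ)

Convert to SI: rₚ = 600 Mm = 6e+08 m; rₐ = 1.8 Gm = 1.8e+09 m.
e = (rₐ − rₚ) / (rₐ + rₚ).
e = (1.8e+09 − 6e+08) / (1.8e+09 + 6e+08) = 1.2e+09 / 2.4e+09 ≈ 0.5.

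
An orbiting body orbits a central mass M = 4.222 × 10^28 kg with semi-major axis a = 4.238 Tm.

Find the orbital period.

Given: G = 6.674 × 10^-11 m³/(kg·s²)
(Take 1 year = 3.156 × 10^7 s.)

Convert to SI: a = 4.238 Tm = 4.238e+12 m.
GM = G · M = 6.674e-11 · 4.222e+28 = 2.81776e+18 m³/s².
Kepler's third law: T = 2π √(a³ / GM).
Substituting a = 4.238e+12 m and GM = 2.81776e+18 m³/s²:
T = 2π √((4.238e+12)³ / 2.81776e+18) s
T ≈ 3.266e+10 s = 1035 years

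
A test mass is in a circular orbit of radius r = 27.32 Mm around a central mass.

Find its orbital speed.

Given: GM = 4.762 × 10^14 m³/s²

Convert to SI: r = 27.32 Mm = 2.732e+07 m.
For a circular orbit, gravity supplies the centripetal force, so v = √(GM / r).
v = √(4.762e+14 / 2.732e+07) m/s ≈ 4175 m/s = 4.175 km/s.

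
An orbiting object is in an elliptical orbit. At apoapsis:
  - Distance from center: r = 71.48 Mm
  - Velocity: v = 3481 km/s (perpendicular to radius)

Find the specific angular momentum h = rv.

Convert to SI: r = 71.48 Mm = 7.148e+07 m; v = 3481 km/s = 3.481e+06 m/s.
With v perpendicular to r, h = r · v.
h = 7.148e+07 · 3.481e+06 m²/s ≈ 2.488e+14 m²/s.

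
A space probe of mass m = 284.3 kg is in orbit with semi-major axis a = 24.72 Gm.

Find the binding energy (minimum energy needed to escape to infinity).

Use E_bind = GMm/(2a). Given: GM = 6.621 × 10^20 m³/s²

Convert to SI: a = 24.72 Gm = 2.472e+10 m.
Total orbital energy is E = −GMm/(2a); binding energy is E_bind = −E = GMm/(2a).
E_bind = 6.621e+20 · 284.3 / (2 · 2.472e+10) J ≈ 3.807e+12 J = 3.807 TJ.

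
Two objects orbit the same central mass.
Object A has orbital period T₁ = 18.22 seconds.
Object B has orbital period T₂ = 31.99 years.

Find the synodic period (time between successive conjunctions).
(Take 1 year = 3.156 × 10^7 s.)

Convert to SI: T₂ = 31.99 years = 1.0096e+09 s.
T_syn = |T₁ · T₂ / (T₁ − T₂)|.
T_syn = |18.22 · 1.0096e+09 / (18.22 − 1.0096e+09)| s ≈ 18.22 s = 18.22 seconds.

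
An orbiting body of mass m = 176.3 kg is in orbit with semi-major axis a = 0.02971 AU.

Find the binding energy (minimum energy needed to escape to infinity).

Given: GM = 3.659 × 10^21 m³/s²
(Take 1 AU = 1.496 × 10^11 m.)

Convert to SI: a = 0.02971 AU = 4.44462e+09 m.
Total orbital energy is E = −GMm/(2a); binding energy is E_bind = −E = GMm/(2a).
E_bind = 3.659e+21 · 176.3 / (2 · 4.44462e+09) J ≈ 7.257e+13 J = 72.57 TJ.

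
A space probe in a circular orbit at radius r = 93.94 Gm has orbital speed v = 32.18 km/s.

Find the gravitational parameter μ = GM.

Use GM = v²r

Convert to SI: r = 93.94 Gm = 9.394e+10 m; v = 32.18 km/s = 32180 m/s.
For a circular orbit v² = GM/r, so GM = v² · r.
GM = (32180)² · 9.394e+10 m³/s² ≈ 9.728e+19 m³/s² = 9.728 × 10^19 m³/s².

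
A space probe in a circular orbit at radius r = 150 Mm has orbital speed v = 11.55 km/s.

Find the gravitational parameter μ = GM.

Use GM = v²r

Convert to SI: r = 150 Mm = 1.5e+08 m; v = 11.55 km/s = 11550 m/s.
For a circular orbit v² = GM/r, so GM = v² · r.
GM = (11550)² · 1.5e+08 m³/s² ≈ 2.001e+16 m³/s² = 2.001 × 10^16 m³/s².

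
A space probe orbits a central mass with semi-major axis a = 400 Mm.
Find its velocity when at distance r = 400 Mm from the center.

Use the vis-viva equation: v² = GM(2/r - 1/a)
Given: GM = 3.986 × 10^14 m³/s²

Convert to SI: a = 400 Mm = 4e+08 m; r = 400 Mm = 4e+08 m.
Vis-viva: v = √(GM · (2/r − 1/a)).
2/r − 1/a = 2/4e+08 − 1/4e+08 = 2.5e-09 m⁻¹.
v = √(3.986e+14 · 2.5e-09) m/s ≈ 998.2 m/s = 998.2 m/s.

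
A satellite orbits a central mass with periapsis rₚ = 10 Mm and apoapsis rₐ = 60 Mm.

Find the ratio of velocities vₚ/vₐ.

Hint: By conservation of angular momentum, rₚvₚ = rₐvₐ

Convert to SI: rₚ = 10 Mm = 1e+07 m; rₐ = 60 Mm = 6e+07 m.
Conservation of angular momentum gives rₚvₚ = rₐvₐ, so vₚ/vₐ = rₐ/rₚ.
vₚ/vₐ = 6e+07 / 1e+07 ≈ 6.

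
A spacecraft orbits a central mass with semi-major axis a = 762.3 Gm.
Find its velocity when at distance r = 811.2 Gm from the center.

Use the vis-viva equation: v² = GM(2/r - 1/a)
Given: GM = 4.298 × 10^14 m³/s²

Convert to SI: a = 762.3 Gm = 7.623e+11 m; r = 811.2 Gm = 8.112e+11 m.
Vis-viva: v = √(GM · (2/r − 1/a)).
2/r − 1/a = 2/8.112e+11 − 1/7.623e+11 = 1.15366e-12 m⁻¹.
v = √(4.298e+14 · 1.15366e-12) m/s ≈ 22.27 m/s = 22.27 m/s.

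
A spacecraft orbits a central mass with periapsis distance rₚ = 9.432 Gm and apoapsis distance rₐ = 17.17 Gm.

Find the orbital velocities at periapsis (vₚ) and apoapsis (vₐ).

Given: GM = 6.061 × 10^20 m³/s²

Convert to SI: rₚ = 9.432 Gm = 9.432e+09 m; rₐ = 17.17 Gm = 1.717e+10 m.
Use the vis-viva equation v² = GM(2/r − 1/a) with a = (rₚ + rₐ)/2 = (9.432e+09 + 1.717e+10)/2 = 1.3301e+10 m.
vₚ = √(GM · (2/rₚ − 1/a)) = √(6.061e+20 · (2/9.432e+09 − 1/1.3301e+10)) m/s ≈ 2.88e+05 m/s = 288 km/s.
vₐ = √(GM · (2/rₐ − 1/a)) = √(6.061e+20 · (2/1.717e+10 − 1/1.3301e+10)) m/s ≈ 1.582e+05 m/s = 158.2 km/s.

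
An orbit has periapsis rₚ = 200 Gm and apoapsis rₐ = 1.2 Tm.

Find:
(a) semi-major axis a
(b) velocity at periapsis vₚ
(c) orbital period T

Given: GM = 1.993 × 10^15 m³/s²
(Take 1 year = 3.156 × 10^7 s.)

Convert to SI: rₚ = 200 Gm = 2e+11 m; rₐ = 1.2 Tm = 1.2e+12 m.
(a) a = (rₚ + rₐ)/2 = (2e+11 + 1.2e+12)/2 ≈ 7e+11 m
(b) With a = (rₚ + rₐ)/2 = 7e+11 m, vₚ = √(GM (2/rₚ − 1/a)) = √(1.993e+15 · (2/2e+11 − 1/7e+11)) m/s ≈ 130.7 m/s
(c) With a = (rₚ + rₐ)/2 = 7e+11 m, T = 2π √(a³/GM) = 2π √((7e+11)³/1.993e+15) s ≈ 8.243e+10 s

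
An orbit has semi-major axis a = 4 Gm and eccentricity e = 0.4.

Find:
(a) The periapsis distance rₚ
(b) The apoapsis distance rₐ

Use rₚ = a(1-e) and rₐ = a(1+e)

Convert to SI: a = 4 Gm = 4e+09 m.
(a) rₚ = a(1 − e) = 4e+09 · (1 − 0.4) = 4e+09 · 0.6 ≈ 2.4e+09 m = 2.4 Gm.
(b) rₐ = a(1 + e) = 4e+09 · (1 + 0.4) = 4e+09 · 1.4 ≈ 5.6e+09 m = 5.6 Gm.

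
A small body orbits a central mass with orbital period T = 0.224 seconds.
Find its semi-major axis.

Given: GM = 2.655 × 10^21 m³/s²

Invert Kepler's third law: a = (GM · T² / (4π²))^(1/3).
Substituting T = 0.224 s and GM = 2.655e+21 m³/s²:
a = (2.655e+21 · (0.224)² / (4π²))^(1/3) m
a ≈ 1.5e+06 m = 1.5 Mm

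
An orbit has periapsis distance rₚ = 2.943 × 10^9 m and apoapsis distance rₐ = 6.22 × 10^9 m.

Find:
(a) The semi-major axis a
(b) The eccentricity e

(a) a = (rₚ + rₐ) / 2 = (2.943e+09 + 6.22e+09) / 2 ≈ 4.582e+09 m = 4.582 × 10^9 m.
(b) e = (rₐ − rₚ) / (rₐ + rₚ) = (6.22e+09 − 2.943e+09) / (6.22e+09 + 2.943e+09) ≈ 0.3576.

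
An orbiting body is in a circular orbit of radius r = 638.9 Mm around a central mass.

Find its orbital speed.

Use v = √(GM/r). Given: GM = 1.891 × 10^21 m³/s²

Convert to SI: r = 638.9 Mm = 6.389e+08 m.
For a circular orbit, gravity supplies the centripetal force, so v = √(GM / r).
v = √(1.891e+21 / 6.389e+08) m/s ≈ 1.72e+06 m/s = 1720 km/s.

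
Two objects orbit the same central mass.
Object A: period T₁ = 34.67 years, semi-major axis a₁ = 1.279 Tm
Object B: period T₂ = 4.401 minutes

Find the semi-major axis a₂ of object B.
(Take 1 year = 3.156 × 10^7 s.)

Convert to SI: T₁ = 34.67 years = 1.09419e+09 s; a₁ = 1.279 Tm = 1.279e+12 m; T₂ = 4.401 minutes = 264.06 s.
Kepler's third law: (T₁/T₂)² = (a₁/a₂)³ ⇒ a₂ = a₁ · (T₂/T₁)^(2/3).
T₂/T₁ = 264.06 / 1.09419e+09 = 2.4133e-07.
a₂ = 1.279e+12 · (2.4133e-07)^(2/3) m ≈ 4.958e+07 m = 49.58 Mm.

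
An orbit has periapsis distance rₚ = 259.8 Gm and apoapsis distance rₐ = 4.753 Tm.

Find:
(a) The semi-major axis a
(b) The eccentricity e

Convert to SI: rₚ = 259.8 Gm = 2.598e+11 m; rₐ = 4.753 Tm = 4.753e+12 m.
(a) a = (rₚ + rₐ) / 2 = (2.598e+11 + 4.753e+12) / 2 ≈ 2.506e+12 m = 2.506 Tm.
(b) e = (rₐ − rₚ) / (rₐ + rₚ) = (4.753e+12 − 2.598e+11) / (4.753e+12 + 2.598e+11) ≈ 0.8963.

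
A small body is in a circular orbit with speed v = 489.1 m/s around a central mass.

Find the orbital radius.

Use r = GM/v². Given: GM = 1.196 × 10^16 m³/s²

For a circular orbit, v² = GM / r, so r = GM / v².
r = 1.196e+16 / (489.1)² m ≈ 5e+10 m = 50 Gm.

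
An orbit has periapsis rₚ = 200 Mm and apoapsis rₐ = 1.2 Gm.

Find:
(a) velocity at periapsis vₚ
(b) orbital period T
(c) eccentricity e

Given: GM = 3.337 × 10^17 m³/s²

Convert to SI: rₚ = 200 Mm = 2e+08 m; rₐ = 1.2 Gm = 1.2e+09 m.
(a) With a = (rₚ + rₐ)/2 = 7e+08 m, vₚ = √(GM (2/rₚ − 1/a)) = √(3.337e+17 · (2/2e+08 − 1/7e+08)) m/s ≈ 5.348e+04 m/s
(b) With a = (rₚ + rₐ)/2 = 7e+08 m, T = 2π √(a³/GM) = 2π √((7e+08)³/3.337e+17) s ≈ 2.014e+05 s
(c) e = (rₐ − rₚ)/(rₐ + rₚ) = (1.2e+09 − 2e+08)/(1.2e+09 + 2e+08) ≈ 0.7143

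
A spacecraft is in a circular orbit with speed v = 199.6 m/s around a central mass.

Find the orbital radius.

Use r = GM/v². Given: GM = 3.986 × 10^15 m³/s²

For a circular orbit, v² = GM / r, so r = GM / v².
r = 3.986e+15 / (199.6)² m ≈ 1e+11 m = 100 Gm.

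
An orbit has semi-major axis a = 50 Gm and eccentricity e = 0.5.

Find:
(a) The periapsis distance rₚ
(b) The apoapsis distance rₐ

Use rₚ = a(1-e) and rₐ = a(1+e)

Convert to SI: a = 50 Gm = 5e+10 m.
(a) rₚ = a(1 − e) = 5e+10 · (1 − 0.5) = 5e+10 · 0.5 ≈ 2.5e+10 m = 25 Gm.
(b) rₐ = a(1 + e) = 5e+10 · (1 + 0.5) = 5e+10 · 1.5 ≈ 7.5e+10 m = 75 Gm.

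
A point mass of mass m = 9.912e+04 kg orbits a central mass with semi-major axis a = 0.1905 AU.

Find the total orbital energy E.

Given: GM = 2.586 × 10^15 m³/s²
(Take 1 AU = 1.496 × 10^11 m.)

Convert to SI: a = 0.1905 AU = 2.84988e+10 m.
E = −GMm / (2a).
E = −2.586e+15 · 9.912e+04 / (2 · 2.84988e+10) J ≈ -4.497e+09 J = -4.497 GJ.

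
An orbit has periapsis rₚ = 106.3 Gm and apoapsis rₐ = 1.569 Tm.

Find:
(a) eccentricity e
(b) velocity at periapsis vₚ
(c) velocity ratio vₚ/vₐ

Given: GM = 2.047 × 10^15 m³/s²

Convert to SI: rₚ = 106.3 Gm = 1.063e+11 m; rₐ = 1.569 Tm = 1.569e+12 m.
(a) e = (rₐ − rₚ)/(rₐ + rₚ) = (1.569e+12 − 1.063e+11)/(1.569e+12 + 1.063e+11) ≈ 0.8731
(b) With a = (rₚ + rₐ)/2 = 8.3765e+11 m, vₚ = √(GM (2/rₚ − 1/a)) = √(2.047e+15 · (2/1.063e+11 − 1/8.3765e+11)) m/s ≈ 189.9 m/s
(c) Conservation of angular momentum (rₚvₚ = rₐvₐ) gives vₚ/vₐ = rₐ/rₚ = 1.569e+12/1.063e+11 ≈ 14.76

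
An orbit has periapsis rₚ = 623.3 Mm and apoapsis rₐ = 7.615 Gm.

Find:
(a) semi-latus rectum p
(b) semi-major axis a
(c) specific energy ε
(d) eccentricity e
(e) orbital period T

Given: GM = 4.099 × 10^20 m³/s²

Convert to SI: rₚ = 623.3 Mm = 6.233e+08 m; rₐ = 7.615 Gm = 7.615e+09 m.
(a) From a = (rₚ + rₐ)/2 = 4.11915e+09 m and e = (rₐ − rₚ)/(rₐ + rₚ) = 0.848682, p = a(1 − e²) = 4.11915e+09 · (1 − (0.848682)²) ≈ 1.152e+09 m
(b) a = (rₚ + rₐ)/2 = (6.233e+08 + 7.615e+09)/2 ≈ 4.119e+09 m
(c) With a = (rₚ + rₐ)/2 = 4.11915e+09 m, ε = −GM/(2a) = −4.099e+20/(2 · 4.11915e+09) J/kg ≈ -4.976e+10 J/kg
(d) e = (rₐ − rₚ)/(rₐ + rₚ) = (7.615e+09 − 6.233e+08)/(7.615e+09 + 6.233e+08) ≈ 0.8487
(e) With a = (rₚ + rₐ)/2 = 4.11915e+09 m, T = 2π √(a³/GM) = 2π √((4.11915e+09)³/4.099e+20) s ≈ 8.205e+04 s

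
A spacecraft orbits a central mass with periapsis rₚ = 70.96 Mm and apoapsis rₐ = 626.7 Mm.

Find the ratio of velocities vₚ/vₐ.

Convert to SI: rₚ = 70.96 Mm = 7.096e+07 m; rₐ = 626.7 Mm = 6.267e+08 m.
Conservation of angular momentum gives rₚvₚ = rₐvₐ, so vₚ/vₐ = rₐ/rₚ.
vₚ/vₐ = 6.267e+08 / 7.096e+07 ≈ 8.832.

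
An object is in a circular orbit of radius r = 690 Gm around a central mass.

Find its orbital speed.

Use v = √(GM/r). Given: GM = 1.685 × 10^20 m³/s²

Convert to SI: r = 690 Gm = 6.9e+11 m.
For a circular orbit, gravity supplies the centripetal force, so v = √(GM / r).
v = √(1.685e+20 / 6.9e+11) m/s ≈ 1.563e+04 m/s = 15.63 km/s.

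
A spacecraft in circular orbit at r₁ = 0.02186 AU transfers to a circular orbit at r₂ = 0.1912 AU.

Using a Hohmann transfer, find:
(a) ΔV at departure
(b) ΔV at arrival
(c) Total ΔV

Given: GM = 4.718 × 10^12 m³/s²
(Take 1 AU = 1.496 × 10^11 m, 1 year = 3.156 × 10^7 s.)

Convert to SI: r₁ = 0.02186 AU = 3.27026e+09 m; r₂ = 0.1912 AU = 2.86035e+10 m.
Transfer semi-major axis: a_t = (r₁ + r₂)/2 = (3.27026e+09 + 2.86035e+10)/2 = 1.59369e+10 m.
Circular speeds: v₁ = √(GM/r₁) = 37.9829 m/s, v₂ = √(GM/r₂) = 12.8431 m/s.
Transfer speeds (vis-viva v² = GM(2/r − 1/a_t)): v₁ᵗ = 50.8857 m/s, v₂ᵗ = 5.81779 m/s.
(a) ΔV₁ = |v₁ᵗ − v₁| ≈ 12.9 m/s = 0.002722 AU/year.
(b) ΔV₂ = |v₂ − v₂ᵗ| ≈ 7.025 m/s = 0.001482 AU/year.
(c) ΔV_total = ΔV₁ + ΔV₂ ≈ 19.93 m/s = 0.004204 AU/year.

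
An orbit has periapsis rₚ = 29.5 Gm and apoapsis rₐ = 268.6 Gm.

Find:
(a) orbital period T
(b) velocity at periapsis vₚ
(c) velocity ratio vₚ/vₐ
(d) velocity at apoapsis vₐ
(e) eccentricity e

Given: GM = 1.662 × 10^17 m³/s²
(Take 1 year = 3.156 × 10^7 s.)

Convert to SI: rₚ = 29.5 Gm = 2.95e+10 m; rₐ = 268.6 Gm = 2.686e+11 m.
(a) With a = (rₚ + rₐ)/2 = 1.4905e+11 m, T = 2π √(a³/GM) = 2π √((1.4905e+11)³/1.662e+17) s ≈ 8.869e+08 s
(b) With a = (rₚ + rₐ)/2 = 1.4905e+11 m, vₚ = √(GM (2/rₚ − 1/a)) = √(1.662e+17 · (2/2.95e+10 − 1/1.4905e+11)) m/s ≈ 3186 m/s
(c) Conservation of angular momentum (rₚvₚ = rₐvₐ) gives vₚ/vₐ = rₐ/rₚ = 2.686e+11/2.95e+10 ≈ 9.105
(d) With a = (rₚ + rₐ)/2 = 1.4905e+11 m, vₐ = √(GM (2/rₐ − 1/a)) = √(1.662e+17 · (2/2.686e+11 − 1/1.4905e+11)) m/s ≈ 350 m/s
(e) e = (rₐ − rₚ)/(rₐ + rₚ) = (2.686e+11 − 2.95e+10)/(2.686e+11 + 2.95e+10) ≈ 0.8021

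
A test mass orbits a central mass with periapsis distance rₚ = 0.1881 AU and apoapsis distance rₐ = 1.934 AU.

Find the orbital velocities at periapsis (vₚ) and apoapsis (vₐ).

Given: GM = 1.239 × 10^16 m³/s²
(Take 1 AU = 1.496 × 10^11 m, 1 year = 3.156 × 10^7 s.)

Convert to SI: rₚ = 0.1881 AU = 2.81398e+10 m; rₐ = 1.934 AU = 2.89326e+11 m.
Use the vis-viva equation v² = GM(2/r − 1/a) with a = (rₚ + rₐ)/2 = (2.81398e+10 + 2.89326e+11)/2 = 1.58733e+11 m.
vₚ = √(GM · (2/rₚ − 1/a)) = √(1.239e+16 · (2/2.81398e+10 − 1/1.58733e+11)) m/s ≈ 895.9 m/s = 0.189 AU/year.
vₐ = √(GM · (2/rₐ − 1/a)) = √(1.239e+16 · (2/2.89326e+11 − 1/1.58733e+11)) m/s ≈ 87.13 m/s = 0.01838 AU/year.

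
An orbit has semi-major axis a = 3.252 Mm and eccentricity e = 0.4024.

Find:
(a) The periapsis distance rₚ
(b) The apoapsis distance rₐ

Convert to SI: a = 3.252 Mm = 3.252e+06 m.
(a) rₚ = a(1 − e) = 3.252e+06 · (1 − 0.4024) = 3.252e+06 · 0.5976 ≈ 1.943e+06 m = 1.943 Mm.
(b) rₐ = a(1 + e) = 3.252e+06 · (1 + 0.4024) = 3.252e+06 · 1.4024 ≈ 4.561e+06 m = 4.561 Mm.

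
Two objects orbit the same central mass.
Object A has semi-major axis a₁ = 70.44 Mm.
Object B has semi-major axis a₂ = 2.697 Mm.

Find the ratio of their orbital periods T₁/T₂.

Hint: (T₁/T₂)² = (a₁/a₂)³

Convert to SI: a₁ = 70.44 Mm = 7.044e+07 m; a₂ = 2.697 Mm = 2.697e+06 m.
From Kepler's third law, (T₁/T₂)² = (a₁/a₂)³, so T₁/T₂ = (a₁/a₂)^(3/2).
a₁/a₂ = 7.044e+07 / 2.697e+06 = 26.1179.
T₁/T₂ = (26.1179)^(3/2) ≈ 133.5.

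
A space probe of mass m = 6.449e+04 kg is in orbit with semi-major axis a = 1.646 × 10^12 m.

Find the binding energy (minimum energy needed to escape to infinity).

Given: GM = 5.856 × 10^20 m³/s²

Total orbital energy is E = −GMm/(2a); binding energy is E_bind = −E = GMm/(2a).
E_bind = 5.856e+20 · 6.449e+04 / (2 · 1.646e+12) J ≈ 1.147e+13 J = 11.47 TJ.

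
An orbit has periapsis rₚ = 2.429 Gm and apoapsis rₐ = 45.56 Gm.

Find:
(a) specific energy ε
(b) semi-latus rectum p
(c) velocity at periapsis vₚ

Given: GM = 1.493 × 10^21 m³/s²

Convert to SI: rₚ = 2.429 Gm = 2.429e+09 m; rₐ = 45.56 Gm = 4.556e+10 m.
(a) With a = (rₚ + rₐ)/2 = 2.39945e+10 m, ε = −GM/(2a) = −1.493e+21/(2 · 2.39945e+10) J/kg ≈ -3.111e+10 J/kg
(b) From a = (rₚ + rₐ)/2 = 2.39945e+10 m and e = (rₐ − rₚ)/(rₐ + rₚ) = 0.898768, p = a(1 − e²) = 2.39945e+10 · (1 − (0.898768)²) ≈ 4.612e+09 m
(c) With a = (rₚ + rₐ)/2 = 2.39945e+10 m, vₚ = √(GM (2/rₚ − 1/a)) = √(1.493e+21 · (2/2.429e+09 − 1/2.39945e+10)) m/s ≈ 1.08e+06 m/s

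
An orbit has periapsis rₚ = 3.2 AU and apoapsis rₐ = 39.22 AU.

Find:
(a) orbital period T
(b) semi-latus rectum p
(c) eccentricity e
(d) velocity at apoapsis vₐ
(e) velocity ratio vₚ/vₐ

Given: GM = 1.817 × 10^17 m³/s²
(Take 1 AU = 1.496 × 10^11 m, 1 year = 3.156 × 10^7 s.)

Convert to SI: rₚ = 3.2 AU = 4.7872e+11 m; rₐ = 39.22 AU = 5.86731e+12 m.
(a) With a = (rₚ + rₐ)/2 = 3.17302e+12 m, T = 2π √(a³/GM) = 2π √((3.17302e+12)³/1.817e+17) s ≈ 8.331e+10 s
(b) From a = (rₚ + rₐ)/2 = 3.17302e+12 m and e = (rₐ − rₚ)/(rₐ + rₚ) = 0.849128, p = a(1 − e²) = 3.17302e+12 · (1 − (0.849128)²) ≈ 8.852e+11 m
(c) e = (rₐ − rₚ)/(rₐ + rₚ) = (5.86731e+12 − 4.7872e+11)/(5.86731e+12 + 4.7872e+11) ≈ 0.8491
(d) With a = (rₚ + rₐ)/2 = 3.17302e+12 m, vₐ = √(GM (2/rₐ − 1/a)) = √(1.817e+17 · (2/5.86731e+12 − 1/3.17302e+12)) m/s ≈ 68.35 m/s
(e) Conservation of angular momentum (rₚvₚ = rₐvₐ) gives vₚ/vₐ = rₐ/rₚ = 5.86731e+12/4.7872e+11 ≈ 12.26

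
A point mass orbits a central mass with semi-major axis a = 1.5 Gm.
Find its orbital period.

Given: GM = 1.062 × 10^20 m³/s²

Convert to SI: a = 1.5 Gm = 1.5e+09 m.
Kepler's third law: T = 2π √(a³ / GM).
Substituting a = 1.5e+09 m and GM = 1.062e+20 m³/s²:
T = 2π √((1.5e+09)³ / 1.062e+20) s
T ≈ 3.542e+04 s = 9.839 hours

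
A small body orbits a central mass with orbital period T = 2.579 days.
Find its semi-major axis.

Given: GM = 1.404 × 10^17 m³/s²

Convert to SI: T = 2.579 days = 222826 s.
Invert Kepler's third law: a = (GM · T² / (4π²))^(1/3).
Substituting T = 222826 s and GM = 1.404e+17 m³/s²:
a = (1.404e+17 · (222826)² / (4π²))^(1/3) m
a ≈ 5.61e+08 m = 561 Mm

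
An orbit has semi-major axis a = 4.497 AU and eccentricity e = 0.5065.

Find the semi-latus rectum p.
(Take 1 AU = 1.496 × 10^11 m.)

Convert to SI: a = 4.497 AU = 6.72751e+11 m.
p = a (1 − e²).
p = 6.72751e+11 · (1 − (0.5065)²) = 6.72751e+11 · 0.743458 ≈ 5.002e+11 m = 3.343 AU.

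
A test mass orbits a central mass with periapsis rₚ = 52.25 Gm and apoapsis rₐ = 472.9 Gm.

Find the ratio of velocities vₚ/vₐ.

Convert to SI: rₚ = 52.25 Gm = 5.225e+10 m; rₐ = 472.9 Gm = 4.729e+11 m.
Conservation of angular momentum gives rₚvₚ = rₐvₐ, so vₚ/vₐ = rₐ/rₚ.
vₚ/vₐ = 4.729e+11 / 5.225e+10 ≈ 9.051.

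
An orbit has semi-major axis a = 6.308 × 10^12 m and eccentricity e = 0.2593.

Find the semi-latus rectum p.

p = a (1 − e²).
p = 6.308e+12 · (1 − (0.2593)²) = 6.308e+12 · 0.932764 ≈ 5.884e+12 m = 5.884 × 10^12 m.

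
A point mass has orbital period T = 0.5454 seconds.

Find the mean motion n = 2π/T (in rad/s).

n = 2π / T.
n = 2π / 0.5454 s ≈ 11.52 rad/s.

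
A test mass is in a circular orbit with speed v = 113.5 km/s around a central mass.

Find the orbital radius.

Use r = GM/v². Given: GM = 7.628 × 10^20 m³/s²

Convert to SI: v = 113.5 km/s = 113500 m/s.
For a circular orbit, v² = GM / r, so r = GM / v².
r = 7.628e+20 / (113500)² m ≈ 5.921e+10 m = 5.921 × 10^10 m.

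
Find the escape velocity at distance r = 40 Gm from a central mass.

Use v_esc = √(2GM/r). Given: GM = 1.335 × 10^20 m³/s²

Convert to SI: r = 40 Gm = 4e+10 m.
Escape velocity comes from setting total energy to zero: ½v² − GM/r = 0 ⇒ v_esc = √(2GM / r).
v_esc = √(2 · 1.335e+20 / 4e+10) m/s ≈ 8.17e+04 m/s = 81.7 km/s.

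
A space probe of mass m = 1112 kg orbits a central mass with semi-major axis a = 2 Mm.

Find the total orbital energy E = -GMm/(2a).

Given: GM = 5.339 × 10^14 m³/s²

Convert to SI: a = 2 Mm = 2e+06 m.
E = −GMm / (2a).
E = −5.339e+14 · 1112 / (2 · 2e+06) J ≈ -1.484e+11 J = -148.4 GJ.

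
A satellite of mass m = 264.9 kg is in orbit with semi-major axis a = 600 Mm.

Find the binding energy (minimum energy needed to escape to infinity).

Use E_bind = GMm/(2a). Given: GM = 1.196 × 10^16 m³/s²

Convert to SI: a = 600 Mm = 6e+08 m.
Total orbital energy is E = −GMm/(2a); binding energy is E_bind = −E = GMm/(2a).
E_bind = 1.196e+16 · 264.9 / (2 · 6e+08) J ≈ 2.64e+09 J = 2.64 GJ.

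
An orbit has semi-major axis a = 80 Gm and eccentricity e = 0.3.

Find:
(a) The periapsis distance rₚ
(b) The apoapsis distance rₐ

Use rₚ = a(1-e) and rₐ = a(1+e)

Convert to SI: a = 80 Gm = 8e+10 m.
(a) rₚ = a(1 − e) = 8e+10 · (1 − 0.3) = 8e+10 · 0.7 ≈ 5.6e+10 m = 56 Gm.
(b) rₐ = a(1 + e) = 8e+10 · (1 + 0.3) = 8e+10 · 1.3 ≈ 1.04e+11 m = 104 Gm.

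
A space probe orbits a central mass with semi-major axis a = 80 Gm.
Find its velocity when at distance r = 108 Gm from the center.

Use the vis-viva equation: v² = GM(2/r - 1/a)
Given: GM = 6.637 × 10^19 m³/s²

Convert to SI: a = 80 Gm = 8e+10 m; r = 108 Gm = 1.08e+11 m.
Vis-viva: v = √(GM · (2/r − 1/a)).
2/r − 1/a = 2/1.08e+11 − 1/8e+10 = 6.01852e-12 m⁻¹.
v = √(6.637e+19 · 6.01852e-12) m/s ≈ 1.999e+04 m/s = 19.99 km/s.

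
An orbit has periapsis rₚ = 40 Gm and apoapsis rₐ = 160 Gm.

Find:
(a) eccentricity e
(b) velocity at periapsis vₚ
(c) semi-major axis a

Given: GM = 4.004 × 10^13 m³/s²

Convert to SI: rₚ = 40 Gm = 4e+10 m; rₐ = 160 Gm = 1.6e+11 m.
(a) e = (rₐ − rₚ)/(rₐ + rₚ) = (1.6e+11 − 4e+10)/(1.6e+11 + 4e+10) ≈ 0.6
(b) With a = (rₚ + rₐ)/2 = 1e+11 m, vₚ = √(GM (2/rₚ − 1/a)) = √(4.004e+13 · (2/4e+10 − 1/1e+11)) m/s ≈ 40.02 m/s
(c) a = (rₚ + rₐ)/2 = (4e+10 + 1.6e+11)/2 ≈ 1e+11 m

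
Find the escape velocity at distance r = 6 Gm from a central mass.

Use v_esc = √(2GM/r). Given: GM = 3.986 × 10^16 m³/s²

Convert to SI: r = 6 Gm = 6e+09 m.
Escape velocity comes from setting total energy to zero: ½v² − GM/r = 0 ⇒ v_esc = √(2GM / r).
v_esc = √(2 · 3.986e+16 / 6e+09) m/s ≈ 3645 m/s = 3.645 km/s.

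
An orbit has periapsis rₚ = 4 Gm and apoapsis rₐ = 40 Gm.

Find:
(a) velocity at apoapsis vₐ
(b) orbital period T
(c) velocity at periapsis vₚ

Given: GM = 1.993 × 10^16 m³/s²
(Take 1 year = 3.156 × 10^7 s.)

Convert to SI: rₚ = 4 Gm = 4e+09 m; rₐ = 40 Gm = 4e+10 m.
(a) With a = (rₚ + rₐ)/2 = 2.2e+10 m, vₐ = √(GM (2/rₐ − 1/a)) = √(1.993e+16 · (2/4e+10 − 1/2.2e+10)) m/s ≈ 301 m/s
(b) With a = (rₚ + rₐ)/2 = 2.2e+10 m, T = 2π √(a³/GM) = 2π √((2.2e+10)³/1.993e+16) s ≈ 1.452e+08 s
(c) With a = (rₚ + rₐ)/2 = 2.2e+10 m, vₚ = √(GM (2/rₚ − 1/a)) = √(1.993e+16 · (2/4e+09 − 1/2.2e+10)) m/s ≈ 3010 m/s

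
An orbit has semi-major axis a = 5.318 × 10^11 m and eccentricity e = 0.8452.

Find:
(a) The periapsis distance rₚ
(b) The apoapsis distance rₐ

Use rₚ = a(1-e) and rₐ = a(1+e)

(a) rₚ = a(1 − e) = 5.318e+11 · (1 − 0.8452) = 5.318e+11 · 0.1548 ≈ 8.232e+10 m = 8.232 × 10^10 m.
(b) rₐ = a(1 + e) = 5.318e+11 · (1 + 0.8452) = 5.318e+11 · 1.8452 ≈ 9.813e+11 m = 9.813 × 10^11 m.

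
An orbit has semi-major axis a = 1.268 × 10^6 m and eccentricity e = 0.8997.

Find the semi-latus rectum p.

p = a (1 − e²).
p = 1.268e+06 · (1 − (0.8997)²) = 1.268e+06 · 0.19054 ≈ 2.416e+05 m = 2.416 × 10^5 m.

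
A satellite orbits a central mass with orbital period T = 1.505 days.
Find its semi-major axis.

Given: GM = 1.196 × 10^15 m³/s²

Convert to SI: T = 1.505 days = 130032 s.
Invert Kepler's third law: a = (GM · T² / (4π²))^(1/3).
Substituting T = 130032 s and GM = 1.196e+15 m³/s²:
a = (1.196e+15 · (130032)² / (4π²))^(1/3) m
a ≈ 8.001e+07 m = 80.01 Mm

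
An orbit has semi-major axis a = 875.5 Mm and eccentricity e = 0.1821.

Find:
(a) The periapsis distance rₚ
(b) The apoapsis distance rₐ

Convert to SI: a = 875.5 Mm = 8.755e+08 m.
(a) rₚ = a(1 − e) = 8.755e+08 · (1 − 0.1821) = 8.755e+08 · 0.8179 ≈ 7.161e+08 m = 716.1 Mm.
(b) rₐ = a(1 + e) = 8.755e+08 · (1 + 0.1821) = 8.755e+08 · 1.1821 ≈ 1.035e+09 m = 1.035 Gm.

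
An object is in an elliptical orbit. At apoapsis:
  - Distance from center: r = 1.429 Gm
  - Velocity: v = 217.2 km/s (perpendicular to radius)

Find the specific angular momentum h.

Convert to SI: r = 1.429 Gm = 1.429e+09 m; v = 217.2 km/s = 217200 m/s.
With v perpendicular to r, h = r · v.
h = 1.429e+09 · 217200 m²/s ≈ 3.104e+14 m²/s.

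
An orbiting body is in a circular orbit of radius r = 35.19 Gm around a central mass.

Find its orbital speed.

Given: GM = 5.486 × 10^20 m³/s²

Convert to SI: r = 35.19 Gm = 3.519e+10 m.
For a circular orbit, gravity supplies the centripetal force, so v = √(GM / r).
v = √(5.486e+20 / 3.519e+10) m/s ≈ 1.249e+05 m/s = 124.9 km/s.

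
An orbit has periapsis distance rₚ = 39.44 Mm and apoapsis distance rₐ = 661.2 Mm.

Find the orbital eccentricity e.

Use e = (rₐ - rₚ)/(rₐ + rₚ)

Convert to SI: rₚ = 39.44 Mm = 3.944e+07 m; rₐ = 661.2 Mm = 6.612e+08 m.
e = (rₐ − rₚ) / (rₐ + rₚ).
e = (6.612e+08 − 3.944e+07) / (6.612e+08 + 3.944e+07) = 6.2176e+08 / 7.0064e+08 ≈ 0.8874.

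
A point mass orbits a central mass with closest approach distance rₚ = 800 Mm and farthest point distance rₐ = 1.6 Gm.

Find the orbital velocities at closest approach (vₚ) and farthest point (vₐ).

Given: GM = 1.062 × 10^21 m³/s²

Convert to SI: rₚ = 800 Mm = 8e+08 m; rₐ = 1.6 Gm = 1.6e+09 m.
Use the vis-viva equation v² = GM(2/r − 1/a) with a = (rₚ + rₐ)/2 = (8e+08 + 1.6e+09)/2 = 1.2e+09 m.
vₚ = √(GM · (2/rₚ − 1/a)) = √(1.062e+21 · (2/8e+08 − 1/1.2e+09)) m/s ≈ 1.33e+06 m/s = 1330 km/s.
vₐ = √(GM · (2/rₐ − 1/a)) = √(1.062e+21 · (2/1.6e+09 − 1/1.2e+09)) m/s ≈ 6.652e+05 m/s = 665.2 km/s.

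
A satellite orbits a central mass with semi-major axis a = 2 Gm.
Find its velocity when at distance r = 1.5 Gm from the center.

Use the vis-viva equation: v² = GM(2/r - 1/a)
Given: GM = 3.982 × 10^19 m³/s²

Convert to SI: a = 2 Gm = 2e+09 m; r = 1.5 Gm = 1.5e+09 m.
Vis-viva: v = √(GM · (2/r − 1/a)).
2/r − 1/a = 2/1.5e+09 − 1/2e+09 = 8.33333e-10 m⁻¹.
v = √(3.982e+19 · 8.33333e-10) m/s ≈ 1.822e+05 m/s = 182.2 km/s.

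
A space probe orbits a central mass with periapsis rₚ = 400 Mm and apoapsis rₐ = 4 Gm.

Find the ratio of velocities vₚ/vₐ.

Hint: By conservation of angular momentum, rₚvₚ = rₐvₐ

Convert to SI: rₚ = 400 Mm = 4e+08 m; rₐ = 4 Gm = 4e+09 m.
Conservation of angular momentum gives rₚvₚ = rₐvₐ, so vₚ/vₐ = rₐ/rₚ.
vₚ/vₐ = 4e+09 / 4e+08 ≈ 10.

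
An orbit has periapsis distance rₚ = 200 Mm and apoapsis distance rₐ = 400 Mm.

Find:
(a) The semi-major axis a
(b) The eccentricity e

Convert to SI: rₚ = 200 Mm = 2e+08 m; rₐ = 400 Mm = 4e+08 m.
(a) a = (rₚ + rₐ) / 2 = (2e+08 + 4e+08) / 2 ≈ 3e+08 m = 300 Mm.
(b) e = (rₐ − rₚ) / (rₐ + rₚ) = (4e+08 − 2e+08) / (4e+08 + 2e+08) ≈ 0.3333.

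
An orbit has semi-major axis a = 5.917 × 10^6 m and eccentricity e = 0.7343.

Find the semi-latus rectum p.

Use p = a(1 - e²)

p = a (1 − e²).
p = 5.917e+06 · (1 − (0.7343)²) = 5.917e+06 · 0.460804 ≈ 2.727e+06 m = 2.727 × 10^6 m.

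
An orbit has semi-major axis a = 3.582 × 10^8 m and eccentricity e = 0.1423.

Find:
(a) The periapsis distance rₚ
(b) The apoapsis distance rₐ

(a) rₚ = a(1 − e) = 3.582e+08 · (1 − 0.1423) = 3.582e+08 · 0.8577 ≈ 3.072e+08 m = 3.072 × 10^8 m.
(b) rₐ = a(1 + e) = 3.582e+08 · (1 + 0.1423) = 3.582e+08 · 1.1423 ≈ 4.092e+08 m = 4.092 × 10^8 m.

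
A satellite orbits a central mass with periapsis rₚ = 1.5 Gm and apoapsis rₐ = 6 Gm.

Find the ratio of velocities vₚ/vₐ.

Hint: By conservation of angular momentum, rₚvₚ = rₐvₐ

Convert to SI: rₚ = 1.5 Gm = 1.5e+09 m; rₐ = 6 Gm = 6e+09 m.
Conservation of angular momentum gives rₚvₚ = rₐvₐ, so vₚ/vₐ = rₐ/rₚ.
vₚ/vₐ = 6e+09 / 1.5e+09 ≈ 4.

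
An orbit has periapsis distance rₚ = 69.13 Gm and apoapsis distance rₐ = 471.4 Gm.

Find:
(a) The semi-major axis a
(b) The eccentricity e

Convert to SI: rₚ = 69.13 Gm = 6.913e+10 m; rₐ = 471.4 Gm = 4.714e+11 m.
(a) a = (rₚ + rₐ) / 2 = (6.913e+10 + 4.714e+11) / 2 ≈ 2.703e+11 m = 270.3 Gm.
(b) e = (rₐ − rₚ) / (rₐ + rₚ) = (4.714e+11 − 6.913e+10) / (4.714e+11 + 6.913e+10) ≈ 0.7442.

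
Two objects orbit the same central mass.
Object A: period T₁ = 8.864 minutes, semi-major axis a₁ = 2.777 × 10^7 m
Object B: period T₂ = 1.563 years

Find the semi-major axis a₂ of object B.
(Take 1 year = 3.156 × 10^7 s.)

Convert to SI: T₁ = 8.864 minutes = 531.84 s; T₂ = 1.563 years = 4.93283e+07 s.
Kepler's third law: (T₁/T₂)² = (a₁/a₂)³ ⇒ a₂ = a₁ · (T₂/T₁)^(2/3).
T₂/T₁ = 4.93283e+07 / 531.84 = 92750.2.
a₂ = 2.777e+07 · (92750.2)^(2/3) m ≈ 5.69e+10 m = 5.69 × 10^10 m.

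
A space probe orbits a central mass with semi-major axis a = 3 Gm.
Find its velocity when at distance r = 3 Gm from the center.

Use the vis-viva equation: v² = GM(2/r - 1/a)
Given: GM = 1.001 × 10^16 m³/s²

Convert to SI: a = 3 Gm = 3e+09 m; r = 3 Gm = 3e+09 m.
Vis-viva: v = √(GM · (2/r − 1/a)).
2/r − 1/a = 2/3e+09 − 1/3e+09 = 3.33333e-10 m⁻¹.
v = √(1.001e+16 · 3.33333e-10) m/s ≈ 1827 m/s = 1.827 km/s.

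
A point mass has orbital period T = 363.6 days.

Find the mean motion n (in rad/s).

Convert to SI: T = 363.6 days = 3.1415e+07 s.
n = 2π / T.
n = 2π / 3.1415e+07 s ≈ 2e-07 rad/s.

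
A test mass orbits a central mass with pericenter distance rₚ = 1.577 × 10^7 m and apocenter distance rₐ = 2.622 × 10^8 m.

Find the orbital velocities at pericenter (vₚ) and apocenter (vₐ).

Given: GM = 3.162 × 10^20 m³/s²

Use the vis-viva equation v² = GM(2/r − 1/a) with a = (rₚ + rₐ)/2 = (1.577e+07 + 2.622e+08)/2 = 1.38985e+08 m.
vₚ = √(GM · (2/rₚ − 1/a)) = √(3.162e+20 · (2/1.577e+07 − 1/1.38985e+08)) m/s ≈ 6.15e+06 m/s = 6150 km/s.
vₐ = √(GM · (2/rₐ − 1/a)) = √(3.162e+20 · (2/2.622e+08 − 1/1.38985e+08)) m/s ≈ 3.699e+05 m/s = 369.9 km/s.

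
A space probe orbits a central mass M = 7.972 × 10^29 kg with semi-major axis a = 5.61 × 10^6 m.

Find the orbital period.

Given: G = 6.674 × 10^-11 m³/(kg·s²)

GM = G · M = 6.674e-11 · 7.972e+29 = 5.32051e+19 m³/s².
Kepler's third law: T = 2π √(a³ / GM).
Substituting a = 5.61e+06 m and GM = 5.32051e+19 m³/s²:
T = 2π √((5.61e+06)³ / 5.32051e+19) s
T ≈ 11.45 s = 11.45 seconds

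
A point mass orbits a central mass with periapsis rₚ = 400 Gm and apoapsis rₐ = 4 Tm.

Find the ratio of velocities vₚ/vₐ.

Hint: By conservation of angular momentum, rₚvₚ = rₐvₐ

Convert to SI: rₚ = 400 Gm = 4e+11 m; rₐ = 4 Tm = 4e+12 m.
Conservation of angular momentum gives rₚvₚ = rₐvₐ, so vₚ/vₐ = rₐ/rₚ.
vₚ/vₐ = 4e+12 / 4e+11 ≈ 10.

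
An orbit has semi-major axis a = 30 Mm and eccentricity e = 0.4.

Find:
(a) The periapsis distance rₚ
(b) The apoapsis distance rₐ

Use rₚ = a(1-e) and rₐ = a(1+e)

Convert to SI: a = 30 Mm = 3e+07 m.
(a) rₚ = a(1 − e) = 3e+07 · (1 − 0.4) = 3e+07 · 0.6 ≈ 1.8e+07 m = 18 Mm.
(b) rₐ = a(1 + e) = 3e+07 · (1 + 0.4) = 3e+07 · 1.4 ≈ 4.2e+07 m = 42 Mm.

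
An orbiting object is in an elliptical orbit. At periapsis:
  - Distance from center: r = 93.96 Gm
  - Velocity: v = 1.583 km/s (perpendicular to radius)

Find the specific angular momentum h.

Convert to SI: r = 93.96 Gm = 9.396e+10 m; v = 1.583 km/s = 1583 m/s.
With v perpendicular to r, h = r · v.
h = 9.396e+10 · 1583 m²/s ≈ 1.487e+14 m²/s.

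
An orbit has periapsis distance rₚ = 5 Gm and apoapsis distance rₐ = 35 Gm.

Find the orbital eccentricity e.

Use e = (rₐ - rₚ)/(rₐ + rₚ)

Convert to SI: rₚ = 5 Gm = 5e+09 m; rₐ = 35 Gm = 3.5e+10 m.
e = (rₐ − rₚ) / (rₐ + rₚ).
e = (3.5e+10 − 5e+09) / (3.5e+10 + 5e+09) = 3e+10 / 4e+10 ≈ 0.75.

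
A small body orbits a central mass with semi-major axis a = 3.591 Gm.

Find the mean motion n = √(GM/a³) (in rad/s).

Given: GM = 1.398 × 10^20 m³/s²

Convert to SI: a = 3.591 Gm = 3.591e+09 m.
n = √(GM / a³).
n = √(1.398e+20 / (3.591e+09)³) rad/s ≈ 5.495e-05 rad/s.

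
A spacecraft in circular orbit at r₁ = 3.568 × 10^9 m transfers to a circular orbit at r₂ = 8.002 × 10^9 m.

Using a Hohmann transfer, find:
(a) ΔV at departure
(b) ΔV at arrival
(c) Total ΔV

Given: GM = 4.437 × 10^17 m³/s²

Transfer semi-major axis: a_t = (r₁ + r₂)/2 = (3.568e+09 + 8.002e+09)/2 = 5.785e+09 m.
Circular speeds: v₁ = √(GM/r₁) = 11151.5 m/s, v₂ = √(GM/r₂) = 7446.38 m/s.
Transfer speeds (vis-viva v² = GM(2/r − 1/a_t)): v₁ᵗ = 13115.3 m/s, v₂ᵗ = 5847.98 m/s.
(a) ΔV₁ = |v₁ᵗ − v₁| ≈ 1964 m/s = 1.964 km/s.
(b) ΔV₂ = |v₂ − v₂ᵗ| ≈ 1598 m/s = 1.598 km/s.
(c) ΔV_total = ΔV₁ + ΔV₂ ≈ 3562 m/s = 3.562 km/s.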